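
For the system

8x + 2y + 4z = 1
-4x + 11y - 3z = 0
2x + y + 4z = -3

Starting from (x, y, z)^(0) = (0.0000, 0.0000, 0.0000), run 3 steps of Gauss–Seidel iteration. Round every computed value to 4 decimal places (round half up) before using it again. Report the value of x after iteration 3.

0.6356

Iteration 1:
  x = (1 - (2)·0.0000 - (4)·0.0000) / (8) = 0.1250
  y = (0 - (-4)·0.1250 - (-3)·0.0000) / (11) = 0.0455
  z = (-3 - (2)·0.1250 - (1)·0.0455) / (4) = -0.8239
Iteration 2:
  x = (1 - (2)·0.0455 - (4)·-0.8239) / (8) = 0.5256
  y = (0 - (-4)·0.5256 - (-3)·-0.8239) / (11) = -0.0336
  z = (-3 - (2)·0.5256 - (1)·-0.0336) / (4) = -1.0044
Iteration 3:
  x = (1 - (2)·-0.0336 - (4)·-1.0044) / (8) = 0.6356
  y = (0 - (-4)·0.6356 - (-3)·-1.0044) / (11) = -0.0428
  z = (-3 - (2)·0.6356 - (1)·-0.0428) / (4) = -1.0571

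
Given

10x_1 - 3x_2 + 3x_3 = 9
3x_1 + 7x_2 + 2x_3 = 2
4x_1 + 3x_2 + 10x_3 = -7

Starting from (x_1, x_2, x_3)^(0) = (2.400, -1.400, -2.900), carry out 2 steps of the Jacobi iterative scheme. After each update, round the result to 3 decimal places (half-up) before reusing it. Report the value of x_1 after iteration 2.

1.298

Iteration 1:
  x_1 = (9 - (-3)·-1.400 - (3)·-2.900) / (10) = 1.350
  x_2 = (2 - (3)·2.400 - (2)·-2.900) / (7) = 0.086
  x_3 = (-7 - (4)·2.400 - (3)·-1.400) / (10) = -1.240
Iteration 2:
  x_1 = (9 - (-3)·0.086 - (3)·-1.240) / (10) = 1.298
  x_2 = (2 - (3)·1.350 - (2)·-1.240) / (7) = 0.061
  x_3 = (-7 - (4)·1.350 - (3)·0.086) / (10) = -1.266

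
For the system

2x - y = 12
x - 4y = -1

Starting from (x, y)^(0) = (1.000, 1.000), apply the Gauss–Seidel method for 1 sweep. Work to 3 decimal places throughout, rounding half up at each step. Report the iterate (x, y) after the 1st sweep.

Iteration 1:
  x = (12 - (-1)·1.000) / (2) = 6.500
  y = (-1 - (1)·6.500) / (-4) = 1.875

(6.500, 1.875)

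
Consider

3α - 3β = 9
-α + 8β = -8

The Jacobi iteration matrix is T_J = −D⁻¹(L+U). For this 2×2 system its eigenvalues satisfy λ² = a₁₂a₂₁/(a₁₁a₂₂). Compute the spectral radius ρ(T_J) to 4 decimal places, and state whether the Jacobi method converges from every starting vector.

0.3536

a₁₂a₂₁/(a₁₁a₂₂) = (-3)·(-1) / ((3)·(8)) = 0.125000
ρ = √|0.125000| = √0.125000 = 0.3536
ρ < 1, so Jacobi converges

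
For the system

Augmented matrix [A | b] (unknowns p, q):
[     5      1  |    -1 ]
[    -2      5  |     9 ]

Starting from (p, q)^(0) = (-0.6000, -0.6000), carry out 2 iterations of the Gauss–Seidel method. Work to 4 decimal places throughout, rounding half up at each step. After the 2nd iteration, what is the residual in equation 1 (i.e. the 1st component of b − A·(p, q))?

0.1894

Iteration 1:
  p = (-1 - (1)·-0.6000) / (5) = -0.0800
  q = (9 - (-2)·-0.0800) / (5) = 1.7680
Iteration 2:
  p = (-1 - (1)·1.7680) / (5) = -0.5536
  q = (9 - (-2)·-0.5536) / (5) = 1.5786
Residual b − A·x = (0.1894, -0.0002)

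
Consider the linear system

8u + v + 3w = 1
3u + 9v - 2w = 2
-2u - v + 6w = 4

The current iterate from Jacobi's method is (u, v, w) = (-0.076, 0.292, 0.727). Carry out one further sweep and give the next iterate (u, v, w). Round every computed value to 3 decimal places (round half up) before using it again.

One sweep:
  u = (1 - (1)·0.292 - (3)·0.727) / (8) = -0.184
  v = (2 - (3)·-0.076 - (-2)·0.727) / (9) = 0.409
  w = (4 - (-2)·-0.076 - (-1)·0.292) / (6) = 0.690

(-0.184, 0.409, 0.690)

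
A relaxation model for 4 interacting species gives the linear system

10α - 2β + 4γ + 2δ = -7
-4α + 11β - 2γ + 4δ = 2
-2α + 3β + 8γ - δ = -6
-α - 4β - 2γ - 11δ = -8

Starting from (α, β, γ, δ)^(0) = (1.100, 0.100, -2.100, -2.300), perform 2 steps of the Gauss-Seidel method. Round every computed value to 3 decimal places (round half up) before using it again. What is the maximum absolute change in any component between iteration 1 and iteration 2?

Iteration 1:
  α = (-7 - (-2)·0.100 - (4)·-2.100 - (2)·-2.300) / (10) = 0.620
  β = (2 - (-4)·0.620 - (-2)·-2.100 - (4)·-2.300) / (11) = 0.862
  γ = (-6 - (-2)·0.620 - (3)·0.862 - (-1)·-2.300) / (8) = -1.206
  δ = (-8 - (-1)·0.620 - (-4)·0.862 - (-2)·-1.206) / (-11) = 0.577
Iteration 2:
  α = (-7 - (-2)·0.862 - (4)·-1.206 - (2)·0.577) / (10) = -0.161
  β = (2 - (-4)·-0.161 - (-2)·-1.206 - (4)·0.577) / (11) = -0.306
  γ = (-6 - (-2)·-0.161 - (3)·-0.306 - (-1)·0.577) / (8) = -0.603
  δ = (-8 - (-1)·-0.161 - (-4)·-0.306 - (-2)·-0.603) / (-11) = 0.963
Change: (-0.781, -1.168, 0.603, 0.386) → max |·| = 1.168

1.168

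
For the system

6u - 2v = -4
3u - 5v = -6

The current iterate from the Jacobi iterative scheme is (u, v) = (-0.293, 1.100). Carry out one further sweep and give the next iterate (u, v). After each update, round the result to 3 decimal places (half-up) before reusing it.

(-0.300, 1.024)

One sweep:
  u = (-4 - (-2)·1.100) / (6) = -0.300
  v = (-6 - (3)·-0.293) / (-5) = 1.024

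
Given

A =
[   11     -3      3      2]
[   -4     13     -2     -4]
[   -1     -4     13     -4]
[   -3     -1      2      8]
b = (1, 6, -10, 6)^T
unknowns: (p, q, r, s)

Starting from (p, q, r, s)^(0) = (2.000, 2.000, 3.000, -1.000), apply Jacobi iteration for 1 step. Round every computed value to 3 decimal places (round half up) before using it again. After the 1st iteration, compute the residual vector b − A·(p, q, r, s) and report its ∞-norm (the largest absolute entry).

Iteration 1:
  p = (1 - (-3)·2.000 - (3)·3.000 - (2)·-1.000) / (11) = 0.000
  q = (6 - (-4)·2.000 - (-2)·3.000 - (-4)·-1.000) / (13) = 1.231
  r = (-10 - (-1)·2.000 - (-4)·2.000 - (-4)·-1.000) / (13) = -0.308
  s = (6 - (-3)·2.000 - (-1)·2.000 - (2)·3.000) / (8) = 1.000
Residual b − A·x = (3.617, -6.619, 2.928, -0.153); ∞-norm = 6.619

6.619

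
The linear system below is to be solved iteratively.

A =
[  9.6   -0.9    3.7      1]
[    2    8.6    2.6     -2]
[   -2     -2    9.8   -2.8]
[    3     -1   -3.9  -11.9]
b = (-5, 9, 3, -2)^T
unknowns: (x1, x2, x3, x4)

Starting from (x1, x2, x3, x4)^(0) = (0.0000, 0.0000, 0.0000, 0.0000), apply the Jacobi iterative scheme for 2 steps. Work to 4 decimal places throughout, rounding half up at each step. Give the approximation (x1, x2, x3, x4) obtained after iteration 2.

Iteration 1:
  x1 = (-5 - (-0.9)·0.0000 - (3.7)·0.0000 - (1)·0.0000) / (9.6) = -0.5208
  x2 = (9 - (2)·0.0000 - (2.6)·0.0000 - (-2)·0.0000) / (8.6) = 1.0465
  x3 = (3 - (-2)·0.0000 - (-2)·0.0000 - (-2.8)·0.0000) / (9.8) = 0.3061
  x4 = (-2 - (3)·0.0000 - (-1)·0.0000 - (-3.9)·0.0000) / (-11.9) = 0.1681
Iteration 2:
  x1 = (-5 - (-0.9)·1.0465 - (3.7)·0.3061 - (1)·0.1681) / (9.6) = -0.5582
  x2 = (9 - (2)·-0.5208 - (2.6)·0.3061 - (-2)·0.1681) / (8.6) = 1.1142
  x3 = (3 - (-2)·-0.5208 - (-2)·1.0465 - (-2.8)·0.1681) / (9.8) = 0.4614
  x4 = (-2 - (3)·-0.5208 - (-1)·1.0465 - (-3.9)·0.3061) / (-11.9) = -0.1515

(-0.5582, 1.1142, 0.4614, -0.1515)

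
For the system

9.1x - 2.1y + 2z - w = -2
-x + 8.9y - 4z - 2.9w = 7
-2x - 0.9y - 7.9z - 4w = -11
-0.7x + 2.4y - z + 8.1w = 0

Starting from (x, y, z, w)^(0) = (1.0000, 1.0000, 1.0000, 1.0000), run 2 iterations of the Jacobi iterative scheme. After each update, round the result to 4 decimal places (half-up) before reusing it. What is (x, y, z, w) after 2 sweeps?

(0.0430, 0.9805, 1.2705, -0.4405)

Iteration 1:
  x = (-2 - (-2.1)·1.0000 - (2)·1.0000 - (-1)·1.0000) / (9.1) = -0.0989
  y = (7 - (-1)·1.0000 - (-4)·1.0000 - (-2.9)·1.0000) / (8.9) = 1.6742
  z = (-11 - (-2)·1.0000 - (-0.9)·1.0000 - (-4)·1.0000) / (-7.9) = 0.5190
  w = (0 - (-0.7)·1.0000 - (2.4)·1.0000 - (-1)·1.0000) / (8.1) = -0.0864
Iteration 2:
  x = (-2 - (-2.1)·1.6742 - (2)·0.5190 - (-1)·-0.0864) / (9.1) = 0.0430
  y = (7 - (-1)·-0.0989 - (-4)·0.5190 - (-2.9)·-0.0864) / (8.9) = 0.9805
  z = (-11 - (-2)·-0.0989 - (-0.9)·1.6742 - (-4)·-0.0864) / (-7.9) = 1.2705
  w = (0 - (-0.7)·-0.0989 - (2.4)·1.6742 - (-1)·0.5190) / (8.1) = -0.4405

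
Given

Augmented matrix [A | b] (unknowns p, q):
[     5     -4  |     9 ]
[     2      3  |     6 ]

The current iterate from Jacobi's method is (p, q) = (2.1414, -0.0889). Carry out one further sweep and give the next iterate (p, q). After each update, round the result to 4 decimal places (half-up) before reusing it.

(1.7289, 0.5724)

One sweep:
  p = (9 - (-4)·-0.0889) / (5) = 1.7289
  q = (6 - (2)·2.1414) / (3) = 0.5724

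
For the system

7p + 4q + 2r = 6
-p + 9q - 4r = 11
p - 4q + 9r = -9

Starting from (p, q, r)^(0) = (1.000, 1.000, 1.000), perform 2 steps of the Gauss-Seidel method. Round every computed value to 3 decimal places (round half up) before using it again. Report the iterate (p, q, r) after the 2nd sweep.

(-0.021, 1.105, -0.507)

Iteration 1:
  p = (6 - (4)·1.000 - (2)·1.000) / (7) = 0.000
  q = (11 - (-1)·0.000 - (-4)·1.000) / (9) = 1.667
  r = (-9 - (1)·0.000 - (-4)·1.667) / (9) = -0.259
Iteration 2:
  p = (6 - (4)·1.667 - (2)·-0.259) / (7) = -0.021
  q = (11 - (-1)·-0.021 - (-4)·-0.259) / (9) = 1.105
  r = (-9 - (1)·-0.021 - (-4)·1.105) / (9) = -0.507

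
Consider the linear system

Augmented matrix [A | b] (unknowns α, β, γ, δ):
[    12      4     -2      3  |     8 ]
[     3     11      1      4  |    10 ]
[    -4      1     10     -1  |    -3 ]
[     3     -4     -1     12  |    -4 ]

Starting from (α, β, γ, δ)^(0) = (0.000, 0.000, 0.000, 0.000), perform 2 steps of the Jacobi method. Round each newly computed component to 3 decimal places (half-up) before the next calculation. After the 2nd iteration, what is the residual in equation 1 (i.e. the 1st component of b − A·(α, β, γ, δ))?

0.084

Iteration 1:
  α = (8 - (4)·0.000 - (-2)·0.000 - (3)·0.000) / (12) = 0.667
  β = (10 - (3)·0.000 - (1)·0.000 - (4)·0.000) / (11) = 0.909
  γ = (-3 - (-4)·0.000 - (1)·0.000 - (-1)·0.000) / (10) = -0.300
  δ = (-4 - (3)·0.000 - (-4)·0.000 - (-1)·0.000) / (12) = -0.333
Iteration 2:
  α = (8 - (4)·0.909 - (-2)·-0.300 - (3)·-0.333) / (12) = 0.397
  β = (10 - (3)·0.667 - (1)·-0.300 - (4)·-0.333) / (11) = 0.876
  γ = (-3 - (-4)·0.667 - (1)·0.909 - (-1)·-0.333) / (10) = -0.157
  δ = (-4 - (3)·0.667 - (-4)·0.909 - (-1)·-0.300) / (12) = -0.222
Residual b − A·x = (0.084, 0.218, -0.940, 0.820)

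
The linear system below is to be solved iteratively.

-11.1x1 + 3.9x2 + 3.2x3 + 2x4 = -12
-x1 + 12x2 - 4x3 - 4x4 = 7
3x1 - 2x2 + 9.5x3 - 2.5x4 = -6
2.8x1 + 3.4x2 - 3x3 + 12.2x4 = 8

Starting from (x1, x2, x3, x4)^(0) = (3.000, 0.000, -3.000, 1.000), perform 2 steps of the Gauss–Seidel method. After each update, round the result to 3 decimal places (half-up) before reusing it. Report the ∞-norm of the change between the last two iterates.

0.700

Iteration 1:
  x1 = (-12 - (3.9)·0.000 - (3.2)·-3.000 - (2)·1.000) / (-11.1) = 0.396
  x2 = (7 - (-1)·0.396 - (-4)·-3.000 - (-4)·1.000) / (12) = -0.050
  x3 = (-6 - (3)·0.396 - (-2)·-0.050 - (-2.5)·1.000) / (9.5) = -0.504
  x4 = (8 - (2.8)·0.396 - (3.4)·-0.050 - (-3)·-0.504) / (12.2) = 0.455
Iteration 2:
  x1 = (-12 - (3.9)·-0.050 - (3.2)·-0.504 - (2)·0.455) / (-11.1) = 1.000
  x2 = (7 - (-1)·1.000 - (-4)·-0.504 - (-4)·0.455) / (12) = 0.650
  x3 = (-6 - (3)·1.000 - (-2)·0.650 - (-2.5)·0.455) / (9.5) = -0.691
  x4 = (8 - (2.8)·1.000 - (3.4)·0.650 - (-3)·-0.691) / (12.2) = 0.075
Change: (0.604, 0.700, -0.187, -0.380) → max |·| = 0.700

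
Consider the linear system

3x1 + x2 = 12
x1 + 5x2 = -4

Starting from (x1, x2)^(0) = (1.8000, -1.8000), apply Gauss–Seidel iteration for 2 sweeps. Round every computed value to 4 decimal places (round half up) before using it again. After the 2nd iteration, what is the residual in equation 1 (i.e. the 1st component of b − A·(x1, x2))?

Iteration 1:
  x1 = (12 - (1)·-1.8000) / (3) = 4.6000
  x2 = (-4 - (1)·4.6000) / (5) = -1.7200
Iteration 2:
  x1 = (12 - (1)·-1.7200) / (3) = 4.5733
  x2 = (-4 - (1)·4.5733) / (5) = -1.7147
Residual b − A·x = (-0.0052, 0.0002)

-0.0052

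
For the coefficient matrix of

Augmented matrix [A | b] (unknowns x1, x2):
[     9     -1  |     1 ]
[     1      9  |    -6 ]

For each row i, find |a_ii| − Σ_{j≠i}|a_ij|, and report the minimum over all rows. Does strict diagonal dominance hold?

8

row 1: |9| − (1) = 8
row 2: |9| − (1) = 8
minimum over rows = 8 → strictly diagonally dominant (convergence guaranteed)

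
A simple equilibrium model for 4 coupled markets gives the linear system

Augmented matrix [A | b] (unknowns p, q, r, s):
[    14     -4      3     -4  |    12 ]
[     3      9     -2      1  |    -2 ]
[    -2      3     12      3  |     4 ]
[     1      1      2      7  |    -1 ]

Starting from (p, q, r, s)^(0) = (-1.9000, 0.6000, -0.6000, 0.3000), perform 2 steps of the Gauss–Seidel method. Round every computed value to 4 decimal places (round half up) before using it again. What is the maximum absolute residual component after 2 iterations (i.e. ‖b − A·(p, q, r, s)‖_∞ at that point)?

Iteration 1:
  p = (12 - (-4)·0.6000 - (3)·-0.6000 - (-4)·0.3000) / (14) = 1.2429
  q = (-2 - (3)·1.2429 - (-2)·-0.6000 - (1)·0.3000) / (9) = -0.8032
  r = (4 - (-2)·1.2429 - (3)·-0.8032 - (3)·0.3000) / (12) = 0.6663
  s = (-1 - (1)·1.2429 - (1)·-0.8032 - (2)·0.6663) / (7) = -0.3960
Iteration 2:
  p = (12 - (-4)·-0.8032 - (3)·0.6663 - (-4)·-0.3960) / (14) = 0.3717
  q = (-2 - (3)·0.3717 - (-2)·0.6663 - (1)·-0.3960) / (9) = -0.1541
  r = (4 - (-2)·0.3717 - (3)·-0.1541 - (3)·-0.3960) / (12) = 0.5328
  s = (-1 - (1)·0.3717 - (1)·-0.1541 - (2)·0.5328) / (7) = -0.3262
Residual b − A·x = (3.2766, -0.3364, -0.2093, 0.0002); ∞-norm = 3.2766

3.2766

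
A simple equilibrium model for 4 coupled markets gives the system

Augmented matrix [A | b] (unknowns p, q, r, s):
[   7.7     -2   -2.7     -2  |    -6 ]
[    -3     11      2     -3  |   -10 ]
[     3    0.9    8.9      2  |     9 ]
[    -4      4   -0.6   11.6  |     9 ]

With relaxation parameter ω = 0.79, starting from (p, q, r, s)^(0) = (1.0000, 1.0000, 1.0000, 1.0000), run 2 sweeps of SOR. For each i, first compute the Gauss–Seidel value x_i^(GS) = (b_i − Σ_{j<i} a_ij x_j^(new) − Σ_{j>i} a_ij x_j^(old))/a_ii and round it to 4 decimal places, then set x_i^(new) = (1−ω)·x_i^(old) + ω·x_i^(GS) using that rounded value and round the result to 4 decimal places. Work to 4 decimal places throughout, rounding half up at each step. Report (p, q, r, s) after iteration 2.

Iteration 1:
  p: GS value = (-6 - (-2)·1.0000 - (-2.7)·1.0000 - (-2)·1.0000) / (7.7) = 0.0909;  p ← (1−ω)·1.0000 + ω·0.0909 = 0.2818
  q: GS value = (-10 - (-3)·0.2818 - (2)·1.0000 - (-3)·1.0000) / (11) = -0.7413;  q ← (1−ω)·1.0000 + ω·-0.7413 = -0.3756
  r: GS value = (9 - (3)·0.2818 - (0.9)·-0.3756 - (2)·1.0000) / (8.9) = 0.7295;  r ← (1−ω)·1.0000 + ω·0.7295 = 0.7863
  s: GS value = (9 - (-4)·0.2818 - (4)·-0.3756 - (-0.6)·0.7863) / (11.6) = 1.0432;  s ← (1−ω)·1.0000 + ω·1.0432 = 1.0341
Iteration 2:
  p: GS value = (-6 - (-2)·-0.3756 - (-2.7)·0.7863 - (-2)·1.0341) / (7.7) = -0.3325;  p ← (1−ω)·0.2818 + ω·-0.3325 = -0.2035
  q: GS value = (-10 - (-3)·-0.2035 - (2)·0.7863 - (-3)·1.0341) / (11) = -0.8255;  q ← (1−ω)·-0.3756 + ω·-0.8255 = -0.7310
  r: GS value = (9 - (3)·-0.2035 - (0.9)·-0.7310 - (2)·1.0341) / (8.9) = 0.9214;  r ← (1−ω)·0.7863 + ω·0.9214 = 0.8930
  s: GS value = (9 - (-4)·-0.2035 - (4)·-0.7310 - (-0.6)·0.8930) / (11.6) = 1.0039;  s ← (1−ω)·1.0341 + ω·1.0039 = 1.0102

(-0.2035, -0.7310, 0.8930, 1.0102)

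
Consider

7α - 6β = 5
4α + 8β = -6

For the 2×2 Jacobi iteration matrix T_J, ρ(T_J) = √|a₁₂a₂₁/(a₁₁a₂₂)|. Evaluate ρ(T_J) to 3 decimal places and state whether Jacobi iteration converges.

0.655

a₁₂a₂₁/(a₁₁a₂₂) = (-6)·(4) / ((7)·(8)) = -0.428571
ρ = √|-0.428571| = √0.428571 = 0.655
ρ < 1, so Jacobi converges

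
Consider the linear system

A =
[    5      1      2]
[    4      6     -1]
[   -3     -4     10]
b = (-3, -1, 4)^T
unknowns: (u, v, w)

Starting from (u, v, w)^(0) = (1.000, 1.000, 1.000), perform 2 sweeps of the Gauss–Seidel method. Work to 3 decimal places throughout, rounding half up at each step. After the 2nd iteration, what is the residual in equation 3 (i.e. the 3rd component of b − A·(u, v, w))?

0.002

Iteration 1:
  u = (-3 - (1)·1.000 - (2)·1.000) / (5) = -1.200
  v = (-1 - (4)·-1.200 - (-1)·1.000) / (6) = 0.800
  w = (4 - (-3)·-1.200 - (-4)·0.800) / (10) = 0.360
Iteration 2:
  u = (-3 - (1)·0.800 - (2)·0.360) / (5) = -0.904
  v = (-1 - (4)·-0.904 - (-1)·0.360) / (6) = 0.496
  w = (4 - (-3)·-0.904 - (-4)·0.496) / (10) = 0.327
Residual b − A·x = (0.370, -0.033, 0.002)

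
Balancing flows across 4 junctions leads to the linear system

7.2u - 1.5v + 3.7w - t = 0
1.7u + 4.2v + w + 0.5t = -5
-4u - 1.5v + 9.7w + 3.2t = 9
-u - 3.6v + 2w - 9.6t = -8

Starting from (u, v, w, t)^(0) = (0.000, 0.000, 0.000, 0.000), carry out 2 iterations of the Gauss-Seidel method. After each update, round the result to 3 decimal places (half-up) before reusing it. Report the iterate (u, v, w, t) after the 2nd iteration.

Iteration 1:
  u = (0 - (-1.5)·0.000 - (3.7)·0.000 - (-1)·0.000) / (7.2) = 0.000
  v = (-5 - (1.7)·0.000 - (1)·0.000 - (0.5)·0.000) / (4.2) = -1.190
  w = (9 - (-4)·0.000 - (-1.5)·-1.190 - (3.2)·0.000) / (9.7) = 0.744
  t = (-8 - (-1)·0.000 - (-3.6)·-1.190 - (2)·0.744) / (-9.6) = 1.435
Iteration 2:
  u = (0 - (-1.5)·-1.190 - (3.7)·0.744 - (-1)·1.435) / (7.2) = -0.431
  v = (-5 - (1.7)·-0.431 - (1)·0.744 - (0.5)·1.435) / (4.2) = -1.364
  w = (9 - (-4)·-0.431 - (-1.5)·-1.364 - (3.2)·1.435) / (9.7) = 0.066
  t = (-8 - (-1)·-0.431 - (-3.6)·-1.364 - (2)·0.066) / (-9.6) = 1.403

(-0.431, -1.364, 0.066, 1.403)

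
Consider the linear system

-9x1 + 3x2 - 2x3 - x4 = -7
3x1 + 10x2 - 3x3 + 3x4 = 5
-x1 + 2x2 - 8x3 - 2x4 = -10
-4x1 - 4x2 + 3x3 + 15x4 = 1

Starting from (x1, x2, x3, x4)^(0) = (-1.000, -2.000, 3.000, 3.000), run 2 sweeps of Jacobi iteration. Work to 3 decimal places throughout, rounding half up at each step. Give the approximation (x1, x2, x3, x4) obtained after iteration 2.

Iteration 1:
  x1 = (-7 - (3)·-2.000 - (-2)·3.000 - (-1)·3.000) / (-9) = -0.889
  x2 = (5 - (3)·-1.000 - (-3)·3.000 - (3)·3.000) / (10) = 0.800
  x3 = (-10 - (-1)·-1.000 - (2)·-2.000 - (-2)·3.000) / (-8) = 0.125
  x4 = (1 - (-4)·-1.000 - (-4)·-2.000 - (3)·3.000) / (15) = -1.333
Iteration 2:
  x1 = (-7 - (3)·0.800 - (-2)·0.125 - (-1)·-1.333) / (-9) = 1.165
  x2 = (5 - (3)·-0.889 - (-3)·0.125 - (3)·-1.333) / (10) = 1.204
  x3 = (-10 - (-1)·-0.889 - (2)·0.800 - (-2)·-1.333) / (-8) = 1.894
  x4 = (1 - (-4)·-0.889 - (-4)·0.800 - (3)·0.125) / (15) = 0.018

(1.165, 1.204, 1.894, 0.018)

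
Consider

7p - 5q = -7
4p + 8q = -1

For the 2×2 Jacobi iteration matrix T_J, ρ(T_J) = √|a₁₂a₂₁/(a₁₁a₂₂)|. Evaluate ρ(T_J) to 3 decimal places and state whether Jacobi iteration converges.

0.598

a₁₂a₂₁/(a₁₁a₂₂) = (-5)·(4) / ((7)·(8)) = -0.357143
ρ = √|-0.357143| = √0.357143 = 0.598
ρ < 1, so Jacobi converges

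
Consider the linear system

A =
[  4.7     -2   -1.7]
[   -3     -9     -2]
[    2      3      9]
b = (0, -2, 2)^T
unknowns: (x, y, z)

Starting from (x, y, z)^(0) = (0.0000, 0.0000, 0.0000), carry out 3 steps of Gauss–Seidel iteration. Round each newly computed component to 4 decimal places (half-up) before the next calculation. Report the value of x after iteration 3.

0.1111

Iteration 1:
  x = (0 - (-2)·0.0000 - (-1.7)·0.0000) / (4.7) = 0.0000
  y = (-2 - (-3)·0.0000 - (-2)·0.0000) / (-9) = 0.2222
  z = (2 - (2)·0.0000 - (3)·0.2222) / (9) = 0.1482
Iteration 2:
  x = (0 - (-2)·0.2222 - (-1.7)·0.1482) / (4.7) = 0.1482
  y = (-2 - (-3)·0.1482 - (-2)·0.1482) / (-9) = 0.1399
  z = (2 - (2)·0.1482 - (3)·0.1399) / (9) = 0.1427
Iteration 3:
  x = (0 - (-2)·0.1399 - (-1.7)·0.1427) / (4.7) = 0.1111
  y = (-2 - (-3)·0.1111 - (-2)·0.1427) / (-9) = 0.1535
  z = (2 - (2)·0.1111 - (3)·0.1535) / (9) = 0.1464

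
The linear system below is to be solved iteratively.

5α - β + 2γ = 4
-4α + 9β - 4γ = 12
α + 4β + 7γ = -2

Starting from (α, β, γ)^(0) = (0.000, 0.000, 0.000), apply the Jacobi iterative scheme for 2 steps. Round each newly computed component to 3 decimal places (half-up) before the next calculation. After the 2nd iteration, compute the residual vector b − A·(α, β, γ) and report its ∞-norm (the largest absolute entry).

1.982

Iteration 1:
  α = (4 - (-1)·0.000 - (2)·0.000) / (5) = 0.800
  β = (12 - (-4)·0.000 - (-4)·0.000) / (9) = 1.333
  γ = (-2 - (1)·0.000 - (4)·0.000) / (7) = -0.286
Iteration 2:
  α = (4 - (-1)·1.333 - (2)·-0.286) / (5) = 1.181
  β = (12 - (-4)·0.800 - (-4)·-0.286) / (9) = 1.562
  γ = (-2 - (1)·0.800 - (4)·1.333) / (7) = -1.162
Residual b − A·x = (1.981, -1.982, -1.295); ∞-norm = 1.982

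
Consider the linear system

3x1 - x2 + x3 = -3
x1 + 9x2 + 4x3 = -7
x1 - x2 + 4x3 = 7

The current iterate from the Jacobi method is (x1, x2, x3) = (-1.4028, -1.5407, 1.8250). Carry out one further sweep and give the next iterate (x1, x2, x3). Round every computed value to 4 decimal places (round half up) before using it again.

(-2.1219, -1.4330, 1.7155)

One sweep:
  x1 = (-3 - (-1)·-1.5407 - (1)·1.8250) / (3) = -2.1219
  x2 = (-7 - (1)·-1.4028 - (4)·1.8250) / (9) = -1.4330
  x3 = (7 - (1)·-1.4028 - (-1)·-1.5407) / (4) = 1.7155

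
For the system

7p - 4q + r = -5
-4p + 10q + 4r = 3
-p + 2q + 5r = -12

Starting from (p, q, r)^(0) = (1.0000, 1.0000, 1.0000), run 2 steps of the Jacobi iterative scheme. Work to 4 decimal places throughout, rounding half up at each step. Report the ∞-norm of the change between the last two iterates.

Iteration 1:
  p = (-5 - (-4)·1.0000 - (1)·1.0000) / (7) = -0.2857
  q = (3 - (-4)·1.0000 - (4)·1.0000) / (10) = 0.3000
  r = (-12 - (-1)·1.0000 - (2)·1.0000) / (5) = -2.6000
Iteration 2:
  p = (-5 - (-4)·0.3000 - (1)·-2.6000) / (7) = -0.1714
  q = (3 - (-4)·-0.2857 - (4)·-2.6000) / (10) = 1.2257
  r = (-12 - (-1)·-0.2857 - (2)·0.3000) / (5) = -2.5771
Change: (0.1143, 0.9257, 0.0229) → max |·| = 0.9257

0.9257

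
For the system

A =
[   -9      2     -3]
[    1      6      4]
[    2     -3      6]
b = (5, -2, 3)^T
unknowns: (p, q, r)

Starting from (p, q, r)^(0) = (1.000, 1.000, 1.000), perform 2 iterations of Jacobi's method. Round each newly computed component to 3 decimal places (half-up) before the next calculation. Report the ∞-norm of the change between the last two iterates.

Iteration 1:
  p = (5 - (2)·1.000 - (-3)·1.000) / (-9) = -0.667
  q = (-2 - (1)·1.000 - (4)·1.000) / (6) = -1.167
  r = (3 - (2)·1.000 - (-3)·1.000) / (6) = 0.667
Iteration 2:
  p = (5 - (2)·-1.167 - (-3)·0.667) / (-9) = -1.037
  q = (-2 - (1)·-0.667 - (4)·0.667) / (6) = -0.667
  r = (3 - (2)·-0.667 - (-3)·-1.167) / (6) = 0.139
Change: (-0.370, 0.500, -0.528) → max |·| = 0.528

0.528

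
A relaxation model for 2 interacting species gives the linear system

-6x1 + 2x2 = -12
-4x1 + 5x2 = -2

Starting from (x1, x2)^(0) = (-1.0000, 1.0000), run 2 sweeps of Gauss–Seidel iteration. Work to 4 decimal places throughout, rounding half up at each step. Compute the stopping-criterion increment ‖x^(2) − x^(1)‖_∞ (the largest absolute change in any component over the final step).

Iteration 1:
  x1 = (-12 - (2)·1.0000) / (-6) = 2.3333
  x2 = (-2 - (-4)·2.3333) / (5) = 1.4666
Iteration 2:
  x1 = (-12 - (2)·1.4666) / (-6) = 2.4889
  x2 = (-2 - (-4)·2.4889) / (5) = 1.5911
Change: (0.1556, 0.1245) → max |·| = 0.1556

0.1556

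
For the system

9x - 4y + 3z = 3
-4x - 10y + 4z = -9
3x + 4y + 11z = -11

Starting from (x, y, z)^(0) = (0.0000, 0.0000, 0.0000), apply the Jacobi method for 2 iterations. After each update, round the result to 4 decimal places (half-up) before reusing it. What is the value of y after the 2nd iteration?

0.3667

Iteration 1:
  x = (3 - (-4)·0.0000 - (3)·0.0000) / (9) = 0.3333
  y = (-9 - (-4)·0.0000 - (4)·0.0000) / (-10) = 0.9000
  z = (-11 - (3)·0.0000 - (4)·0.0000) / (11) = -1.0000
Iteration 2:
  x = (3 - (-4)·0.9000 - (3)·-1.0000) / (9) = 1.0667
  y = (-9 - (-4)·0.3333 - (4)·-1.0000) / (-10) = 0.3667
  z = (-11 - (3)·0.3333 - (4)·0.9000) / (11) = -1.4182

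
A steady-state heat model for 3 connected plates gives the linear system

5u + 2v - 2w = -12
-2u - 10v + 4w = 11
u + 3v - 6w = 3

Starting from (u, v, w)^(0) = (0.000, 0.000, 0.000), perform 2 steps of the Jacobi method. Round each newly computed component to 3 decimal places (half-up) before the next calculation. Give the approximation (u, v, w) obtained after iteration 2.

(-2.160, -0.820, -1.450)

Iteration 1:
  u = (-12 - (2)·0.000 - (-2)·0.000) / (5) = -2.400
  v = (11 - (-2)·0.000 - (4)·0.000) / (-10) = -1.100
  w = (3 - (1)·0.000 - (3)·0.000) / (-6) = -0.500
Iteration 2:
  u = (-12 - (2)·-1.100 - (-2)·-0.500) / (5) = -2.160
  v = (11 - (-2)·-2.400 - (4)·-0.500) / (-10) = -0.820
  w = (3 - (1)·-2.400 - (3)·-1.100) / (-6) = -1.450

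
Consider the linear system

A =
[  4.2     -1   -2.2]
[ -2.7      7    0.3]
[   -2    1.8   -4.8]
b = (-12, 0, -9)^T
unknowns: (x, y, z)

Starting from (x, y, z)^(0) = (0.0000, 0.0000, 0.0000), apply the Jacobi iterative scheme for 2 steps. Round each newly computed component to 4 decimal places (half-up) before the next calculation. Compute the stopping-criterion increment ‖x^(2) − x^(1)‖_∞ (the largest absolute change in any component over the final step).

1.1905

Iteration 1:
  x = (-12 - (-1)·0.0000 - (-2.2)·0.0000) / (4.2) = -2.8571
  y = (0 - (-2.7)·0.0000 - (0.3)·0.0000) / (7) = 0.0000
  z = (-9 - (-2)·0.0000 - (1.8)·0.0000) / (-4.8) = 1.8750
Iteration 2:
  x = (-12 - (-1)·0.0000 - (-2.2)·1.8750) / (4.2) = -1.8750
  y = (0 - (-2.7)·-2.8571 - (0.3)·1.8750) / (7) = -1.1824
  z = (-9 - (-2)·-2.8571 - (1.8)·0.0000) / (-4.8) = 3.0655
Change: (0.9821, -1.1824, 1.1905) → max |·| = 1.1905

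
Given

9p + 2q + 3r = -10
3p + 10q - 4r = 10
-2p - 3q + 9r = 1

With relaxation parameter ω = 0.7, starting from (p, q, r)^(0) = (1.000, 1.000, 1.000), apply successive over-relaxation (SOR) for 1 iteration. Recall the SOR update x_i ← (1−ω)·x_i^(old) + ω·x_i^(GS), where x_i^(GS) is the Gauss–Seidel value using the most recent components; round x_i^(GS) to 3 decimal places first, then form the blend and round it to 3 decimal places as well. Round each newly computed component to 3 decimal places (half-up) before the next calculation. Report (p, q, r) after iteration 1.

Iteration 1:
  p: GS value = (-10 - (2)·1.000 - (3)·1.000) / (9) = -1.667;  p ← (1−ω)·1.000 + ω·-1.667 = -0.867
  q: GS value = (10 - (3)·-0.867 - (-4)·1.000) / (10) = 1.660;  q ← (1−ω)·1.000 + ω·1.660 = 1.462
  r: GS value = (1 - (-2)·-0.867 - (-3)·1.462) / (9) = 0.406;  r ← (1−ω)·1.000 + ω·0.406 = 0.584

(-0.867, 1.462, 0.584)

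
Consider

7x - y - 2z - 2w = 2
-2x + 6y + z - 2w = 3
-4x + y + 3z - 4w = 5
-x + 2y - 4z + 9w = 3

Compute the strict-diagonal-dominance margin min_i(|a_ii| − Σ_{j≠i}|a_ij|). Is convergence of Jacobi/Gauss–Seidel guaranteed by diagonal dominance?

-6

row 1: |7| − (1+2+2) = 2
row 2: |6| − (2+1+2) = 1
row 3: |3| − (4+1+4) = -6
row 4: |9| − (1+2+4) = 2
minimum over rows = -6 → not strictly diagonally dominant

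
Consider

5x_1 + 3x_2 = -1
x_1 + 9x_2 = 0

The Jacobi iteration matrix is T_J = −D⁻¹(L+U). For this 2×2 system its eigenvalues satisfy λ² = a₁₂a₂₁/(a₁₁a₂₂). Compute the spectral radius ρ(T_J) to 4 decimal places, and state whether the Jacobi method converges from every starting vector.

a₁₂a₂₁/(a₁₁a₂₂) = (3)·(1) / ((5)·(9)) = 0.066667
ρ = √|0.066667| = √0.066667 = 0.2582
ρ < 1, so Jacobi converges

0.2582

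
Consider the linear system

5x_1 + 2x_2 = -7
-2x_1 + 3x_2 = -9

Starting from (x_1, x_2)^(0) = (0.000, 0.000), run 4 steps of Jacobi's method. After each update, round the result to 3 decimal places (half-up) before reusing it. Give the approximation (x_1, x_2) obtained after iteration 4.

Iteration 1:
  x_1 = (-7 - (2)·0.000) / (5) = -1.400
  x_2 = (-9 - (-2)·0.000) / (3) = -3.000
Iteration 2:
  x_1 = (-7 - (2)·-3.000) / (5) = -0.200
  x_2 = (-9 - (-2)·-1.400) / (3) = -3.933
Iteration 3:
  x_1 = (-7 - (2)·-3.933) / (5) = 0.173
  x_2 = (-9 - (-2)·-0.200) / (3) = -3.133
Iteration 4:
  x_1 = (-7 - (2)·-3.133) / (5) = -0.147
  x_2 = (-9 - (-2)·0.173) / (3) = -2.885

(-0.147, -2.885)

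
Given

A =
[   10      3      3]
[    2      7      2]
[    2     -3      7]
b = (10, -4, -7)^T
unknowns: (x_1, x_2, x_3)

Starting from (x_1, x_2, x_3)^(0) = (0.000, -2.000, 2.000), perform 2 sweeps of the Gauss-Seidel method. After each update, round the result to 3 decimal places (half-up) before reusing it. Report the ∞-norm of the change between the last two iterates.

0.998

Iteration 1:
  x_1 = (10 - (3)·-2.000 - (3)·2.000) / (10) = 1.000
  x_2 = (-4 - (2)·1.000 - (2)·2.000) / (7) = -1.429
  x_3 = (-7 - (2)·1.000 - (-3)·-1.429) / (7) = -1.898
Iteration 2:
  x_1 = (10 - (3)·-1.429 - (3)·-1.898) / (10) = 1.998
  x_2 = (-4 - (2)·1.998 - (2)·-1.898) / (7) = -0.600
  x_3 = (-7 - (2)·1.998 - (-3)·-0.600) / (7) = -1.828
Change: (0.998, 0.829, 0.070) → max |·| = 0.998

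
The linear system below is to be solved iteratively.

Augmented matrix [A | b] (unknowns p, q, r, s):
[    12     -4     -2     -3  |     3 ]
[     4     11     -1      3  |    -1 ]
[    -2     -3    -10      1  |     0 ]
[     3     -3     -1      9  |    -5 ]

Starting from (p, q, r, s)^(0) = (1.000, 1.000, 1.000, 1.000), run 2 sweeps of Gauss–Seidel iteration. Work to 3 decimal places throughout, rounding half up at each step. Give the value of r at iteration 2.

-0.154

Iteration 1:
  p = (3 - (-4)·1.000 - (-2)·1.000 - (-3)·1.000) / (12) = 1.000
  q = (-1 - (4)·1.000 - (-1)·1.000 - (3)·1.000) / (11) = -0.636
  r = (0 - (-2)·1.000 - (-3)·-0.636 - (1)·1.000) / (-10) = 0.091
  s = (-5 - (3)·1.000 - (-3)·-0.636 - (-1)·0.091) / (9) = -1.091
Iteration 2:
  p = (3 - (-4)·-0.636 - (-2)·0.091 - (-3)·-1.091) / (12) = -0.220
  q = (-1 - (4)·-0.220 - (-1)·0.091 - (3)·-1.091) / (11) = 0.295
  r = (0 - (-2)·-0.220 - (-3)·0.295 - (1)·-1.091) / (-10) = -0.154
  s = (-5 - (3)·-0.220 - (-3)·0.295 - (-1)·-0.154) / (9) = -0.401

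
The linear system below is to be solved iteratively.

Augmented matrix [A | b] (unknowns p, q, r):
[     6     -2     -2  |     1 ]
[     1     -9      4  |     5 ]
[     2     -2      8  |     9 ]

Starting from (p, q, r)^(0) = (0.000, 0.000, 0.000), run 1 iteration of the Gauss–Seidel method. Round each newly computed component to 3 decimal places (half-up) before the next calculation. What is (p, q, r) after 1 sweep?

Iteration 1:
  p = (1 - (-2)·0.000 - (-2)·0.000) / (6) = 0.167
  q = (5 - (1)·0.167 - (4)·0.000) / (-9) = -0.537
  r = (9 - (2)·0.167 - (-2)·-0.537) / (8) = 0.949

(0.167, -0.537, 0.949)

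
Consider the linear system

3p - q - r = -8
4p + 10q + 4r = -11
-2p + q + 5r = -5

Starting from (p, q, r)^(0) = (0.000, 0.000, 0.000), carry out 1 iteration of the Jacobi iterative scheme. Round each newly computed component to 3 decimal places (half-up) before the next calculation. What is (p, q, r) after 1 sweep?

Iteration 1:
  p = (-8 - (-1)·0.000 - (-1)·0.000) / (3) = -2.667
  q = (-11 - (4)·0.000 - (4)·0.000) / (10) = -1.100
  r = (-5 - (-2)·0.000 - (1)·0.000) / (5) = -1.000

(-2.667, -1.100, -1.000)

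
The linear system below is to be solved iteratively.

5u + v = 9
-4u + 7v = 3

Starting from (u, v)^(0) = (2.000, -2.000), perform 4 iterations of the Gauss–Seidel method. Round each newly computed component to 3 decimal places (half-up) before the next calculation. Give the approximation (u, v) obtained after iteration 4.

Iteration 1:
  u = (9 - (1)·-2.000) / (5) = 2.200
  v = (3 - (-4)·2.200) / (7) = 1.686
Iteration 2:
  u = (9 - (1)·1.686) / (5) = 1.463
  v = (3 - (-4)·1.463) / (7) = 1.265
Iteration 3:
  u = (9 - (1)·1.265) / (5) = 1.547
  v = (3 - (-4)·1.547) / (7) = 1.313
Iteration 4:
  u = (9 - (1)·1.313) / (5) = 1.537
  v = (3 - (-4)·1.537) / (7) = 1.307

(1.537, 1.307)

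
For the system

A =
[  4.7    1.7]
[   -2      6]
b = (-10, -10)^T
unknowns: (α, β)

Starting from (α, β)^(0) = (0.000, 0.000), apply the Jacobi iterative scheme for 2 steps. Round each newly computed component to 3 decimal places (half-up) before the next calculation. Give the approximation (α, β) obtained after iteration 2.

Iteration 1:
  α = (-10 - (1.7)·0.000) / (4.7) = -2.128
  β = (-10 - (-2)·0.000) / (6) = -1.667
Iteration 2:
  α = (-10 - (1.7)·-1.667) / (4.7) = -1.525
  β = (-10 - (-2)·-2.128) / (6) = -2.376

(-1.525, -2.376)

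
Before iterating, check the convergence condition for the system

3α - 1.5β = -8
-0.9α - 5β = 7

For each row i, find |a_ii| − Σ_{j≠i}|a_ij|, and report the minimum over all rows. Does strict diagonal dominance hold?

1.5

row 1: |3| − (1.5) = 1.5
row 2: |-5| − (0.9) = 4.1
minimum over rows = 1.5 → strictly diagonally dominant (convergence guaranteed)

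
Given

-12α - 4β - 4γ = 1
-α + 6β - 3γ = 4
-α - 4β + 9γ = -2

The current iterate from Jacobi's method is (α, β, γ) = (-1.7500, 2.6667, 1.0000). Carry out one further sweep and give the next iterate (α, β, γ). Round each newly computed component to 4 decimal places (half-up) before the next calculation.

(-1.3056, 0.8750, 0.7685)

One sweep:
  α = (1 - (-4)·2.6667 - (-4)·1.0000) / (-12) = -1.3056
  β = (4 - (-1)·-1.7500 - (-3)·1.0000) / (6) = 0.8750
  γ = (-2 - (-1)·-1.7500 - (-4)·2.6667) / (9) = 0.7685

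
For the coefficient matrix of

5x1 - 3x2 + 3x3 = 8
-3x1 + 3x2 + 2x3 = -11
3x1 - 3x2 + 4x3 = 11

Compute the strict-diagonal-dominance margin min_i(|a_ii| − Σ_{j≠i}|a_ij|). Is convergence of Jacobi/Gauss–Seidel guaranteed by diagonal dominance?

-2

row 1: |5| − (3+3) = -1
row 2: |3| − (3+2) = -2
row 3: |4| − (3+3) = -2
minimum over rows = -2 → not strictly diagonally dominant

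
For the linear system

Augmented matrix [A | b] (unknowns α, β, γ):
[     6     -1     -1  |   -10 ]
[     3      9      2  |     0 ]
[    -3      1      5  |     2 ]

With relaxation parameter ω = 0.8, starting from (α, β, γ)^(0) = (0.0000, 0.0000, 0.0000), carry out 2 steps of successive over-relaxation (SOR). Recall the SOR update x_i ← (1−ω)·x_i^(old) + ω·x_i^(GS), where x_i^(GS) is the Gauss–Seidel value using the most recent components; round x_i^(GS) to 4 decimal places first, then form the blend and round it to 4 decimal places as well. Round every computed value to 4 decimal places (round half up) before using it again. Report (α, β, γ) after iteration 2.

(-1.6028, 0.5655, -0.6152)

Iteration 1:
  α: GS value = (-10 - (-1)·0.0000 - (-1)·0.0000) / (6) = -1.6667;  α ← (1−ω)·0.0000 + ω·-1.6667 = -1.3334
  β: GS value = (0 - (3)·-1.3334 - (2)·0.0000) / (9) = 0.4445;  β ← (1−ω)·0.0000 + ω·0.4445 = 0.3556
  γ: GS value = (2 - (-3)·-1.3334 - (1)·0.3556) / (5) = -0.4712;  γ ← (1−ω)·0.0000 + ω·-0.4712 = -0.3770
Iteration 2:
  α: GS value = (-10 - (-1)·0.3556 - (-1)·-0.3770) / (6) = -1.6702;  α ← (1−ω)·-1.3334 + ω·-1.6702 = -1.6028
  β: GS value = (0 - (3)·-1.6028 - (2)·-0.3770) / (9) = 0.6180;  β ← (1−ω)·0.3556 + ω·0.6180 = 0.5655
  γ: GS value = (2 - (-3)·-1.6028 - (1)·0.5655) / (5) = -0.6748;  γ ← (1−ω)·-0.3770 + ω·-0.6748 = -0.6152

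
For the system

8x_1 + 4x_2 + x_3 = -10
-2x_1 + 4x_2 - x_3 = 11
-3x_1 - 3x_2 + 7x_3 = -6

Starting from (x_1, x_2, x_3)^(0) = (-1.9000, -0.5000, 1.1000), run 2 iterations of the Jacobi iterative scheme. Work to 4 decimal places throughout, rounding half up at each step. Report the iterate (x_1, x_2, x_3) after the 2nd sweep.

(-2.0518, 1.7098, -0.4554)

Iteration 1:
  x_1 = (-10 - (4)·-0.5000 - (1)·1.1000) / (8) = -1.1375
  x_2 = (11 - (-2)·-1.9000 - (-1)·1.1000) / (4) = 2.0750
  x_3 = (-6 - (-3)·-1.9000 - (-3)·-0.5000) / (7) = -1.8857
Iteration 2:
  x_1 = (-10 - (4)·2.0750 - (1)·-1.8857) / (8) = -2.0518
  x_2 = (11 - (-2)·-1.1375 - (-1)·-1.8857) / (4) = 1.7098
  x_3 = (-6 - (-3)·-1.1375 - (-3)·2.0750) / (7) = -0.4554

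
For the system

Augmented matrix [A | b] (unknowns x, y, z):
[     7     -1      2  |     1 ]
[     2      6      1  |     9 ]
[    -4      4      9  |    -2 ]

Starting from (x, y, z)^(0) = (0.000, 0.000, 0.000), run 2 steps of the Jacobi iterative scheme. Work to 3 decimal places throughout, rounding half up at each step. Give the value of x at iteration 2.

0.421

Iteration 1:
  x = (1 - (-1)·0.000 - (2)·0.000) / (7) = 0.143
  y = (9 - (2)·0.000 - (1)·0.000) / (6) = 1.500
  z = (-2 - (-4)·0.000 - (4)·0.000) / (9) = -0.222
Iteration 2:
  x = (1 - (-1)·1.500 - (2)·-0.222) / (7) = 0.421
  y = (9 - (2)·0.143 - (1)·-0.222) / (6) = 1.489
  z = (-2 - (-4)·0.143 - (4)·1.500) / (9) = -0.825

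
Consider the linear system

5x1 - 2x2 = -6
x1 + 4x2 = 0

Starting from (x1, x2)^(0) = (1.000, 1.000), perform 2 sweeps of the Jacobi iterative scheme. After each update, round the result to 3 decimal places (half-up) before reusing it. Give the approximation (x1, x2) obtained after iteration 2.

Iteration 1:
  x1 = (-6 - (-2)·1.000) / (5) = -0.800
  x2 = (0 - (1)·1.000) / (4) = -0.250
Iteration 2:
  x1 = (-6 - (-2)·-0.250) / (5) = -1.300
  x2 = (0 - (1)·-0.800) / (4) = 0.200

(-1.300, 0.200)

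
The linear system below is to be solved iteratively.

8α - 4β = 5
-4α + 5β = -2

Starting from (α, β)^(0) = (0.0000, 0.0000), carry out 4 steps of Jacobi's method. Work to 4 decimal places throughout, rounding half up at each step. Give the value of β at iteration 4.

0.1400

Iteration 1:
  α = (5 - (-4)·0.0000) / (8) = 0.6250
  β = (-2 - (-4)·0.0000) / (5) = -0.4000
Iteration 2:
  α = (5 - (-4)·-0.4000) / (8) = 0.4250
  β = (-2 - (-4)·0.6250) / (5) = 0.1000
Iteration 3:
  α = (5 - (-4)·0.1000) / (8) = 0.6750
  β = (-2 - (-4)·0.4250) / (5) = -0.0600
Iteration 4:
  α = (5 - (-4)·-0.0600) / (8) = 0.5950
  β = (-2 - (-4)·0.6750) / (5) = 0.1400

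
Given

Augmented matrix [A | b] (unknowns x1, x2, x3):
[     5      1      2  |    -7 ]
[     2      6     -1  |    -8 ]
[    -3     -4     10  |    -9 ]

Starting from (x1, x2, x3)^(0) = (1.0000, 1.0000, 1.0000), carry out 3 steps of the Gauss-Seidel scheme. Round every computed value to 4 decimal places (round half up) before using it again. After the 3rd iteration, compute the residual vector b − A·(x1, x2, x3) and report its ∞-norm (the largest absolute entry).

Iteration 1:
  x1 = (-7 - (1)·1.0000 - (2)·1.0000) / (5) = -2.0000
  x2 = (-8 - (2)·-2.0000 - (-1)·1.0000) / (6) = -0.5000
  x3 = (-9 - (-3)·-2.0000 - (-4)·-0.5000) / (10) = -1.7000
Iteration 2:
  x1 = (-7 - (1)·-0.5000 - (2)·-1.7000) / (5) = -0.6200
  x2 = (-8 - (2)·-0.6200 - (-1)·-1.7000) / (6) = -1.4100
  x3 = (-9 - (-3)·-0.6200 - (-4)·-1.4100) / (10) = -1.6500
Iteration 3:
  x1 = (-7 - (1)·-1.4100 - (2)·-1.6500) / (5) = -0.4580
  x2 = (-8 - (2)·-0.4580 - (-1)·-1.6500) / (6) = -1.4557
  x3 = (-9 - (-3)·-0.4580 - (-4)·-1.4557) / (10) = -1.6197
Residual b − A·x = (-0.0149, 0.0305, 0.0002); ∞-norm = 0.0305

0.0305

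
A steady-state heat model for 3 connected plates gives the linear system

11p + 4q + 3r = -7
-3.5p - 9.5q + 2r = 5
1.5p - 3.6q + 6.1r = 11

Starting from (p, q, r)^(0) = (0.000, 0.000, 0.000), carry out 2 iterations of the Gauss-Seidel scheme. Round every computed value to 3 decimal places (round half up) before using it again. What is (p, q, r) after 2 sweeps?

Iteration 1:
  p = (-7 - (4)·0.000 - (3)·0.000) / (11) = -0.636
  q = (5 - (-3.5)·-0.636 - (2)·0.000) / (-9.5) = -0.292
  r = (11 - (1.5)·-0.636 - (-3.6)·-0.292) / (6.1) = 1.787
Iteration 2:
  p = (-7 - (4)·-0.292 - (3)·1.787) / (11) = -1.018
  q = (5 - (-3.5)·-1.018 - (2)·1.787) / (-9.5) = 0.225
  r = (11 - (1.5)·-1.018 - (-3.6)·0.225) / (6.1) = 2.186

(-1.018, 0.225, 2.186)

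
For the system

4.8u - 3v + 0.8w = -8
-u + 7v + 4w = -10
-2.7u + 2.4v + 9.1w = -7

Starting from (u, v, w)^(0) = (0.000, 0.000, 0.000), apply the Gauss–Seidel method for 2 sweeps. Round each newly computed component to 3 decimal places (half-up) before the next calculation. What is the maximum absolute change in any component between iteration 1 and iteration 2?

Iteration 1:
  u = (-8 - (-3)·0.000 - (0.8)·0.000) / (4.8) = -1.667
  v = (-10 - (-1)·-1.667 - (4)·0.000) / (7) = -1.667
  w = (-7 - (-2.7)·-1.667 - (2.4)·-1.667) / (9.1) = -0.824
Iteration 2:
  u = (-8 - (-3)·-1.667 - (0.8)·-0.824) / (4.8) = -2.571
  v = (-10 - (-1)·-2.571 - (4)·-0.824) / (7) = -1.325
  w = (-7 - (-2.7)·-2.571 - (2.4)·-1.325) / (9.1) = -1.183
Change: (-0.904, 0.342, -0.359) → max |·| = 0.904

0.904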